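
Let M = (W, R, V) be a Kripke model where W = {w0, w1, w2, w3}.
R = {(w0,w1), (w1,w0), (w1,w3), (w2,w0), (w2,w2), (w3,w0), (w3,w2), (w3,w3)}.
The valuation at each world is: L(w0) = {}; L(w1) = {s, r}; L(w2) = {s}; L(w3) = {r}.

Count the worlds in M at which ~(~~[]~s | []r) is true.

Let φ = ~(~~[]~s | []r). Evaluate φ at each world:
  w0 (successors {w1}): φ is false.
  w1 (successors {w0, w3}): φ is false.
  w2 (successors {w0, w2}): φ is true.
  w3 (successors {w0, w2, w3}): φ is true.
For instance, at w0:
  At w0: ~~[]~s | []r is true, so ~(~~[]~s | []r) is false.
    At w0: ~~[]~s is false, []r is true, so ~~[]~s | []r is true.
      At w0: ~[]~s is true, so ~~[]~s is false.
      At w0: []r requires r at every successor {w1}.
        At w1: r is true.
      So []r is true at w0.
Satisfying worlds: {w2, w3}

2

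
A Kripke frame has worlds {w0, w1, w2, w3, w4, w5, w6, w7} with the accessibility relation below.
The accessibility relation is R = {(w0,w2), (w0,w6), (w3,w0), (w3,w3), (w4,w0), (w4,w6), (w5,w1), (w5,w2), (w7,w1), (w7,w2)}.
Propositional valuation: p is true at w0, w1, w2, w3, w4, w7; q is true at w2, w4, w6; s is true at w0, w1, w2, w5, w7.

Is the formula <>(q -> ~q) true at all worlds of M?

Let φ = <>(q -> ~q). Evaluate φ at each world:
  w0 (successors {w2, w6}): φ is false.
  w1 (successors ∅): φ is false.
  w2 (successors ∅): φ is false.
  w3 (successors {w0, w3}): φ is true.
  w4 (successors {w0, w6}): φ is true.
  w5 (successors {w1, w2}): φ is true.
  w6 (successors ∅): φ is false.
  w7 (successors {w1, w2}): φ is true.
Detail at w0 (counterexample):
  At w0: <>(q -> ~q) requires q -> ~q at some successor in {w2, w6}.
    At w2: q -> ~q is false.
    At w6: q -> ~q is false.
  So <>(q -> ~q) is false at w0.

No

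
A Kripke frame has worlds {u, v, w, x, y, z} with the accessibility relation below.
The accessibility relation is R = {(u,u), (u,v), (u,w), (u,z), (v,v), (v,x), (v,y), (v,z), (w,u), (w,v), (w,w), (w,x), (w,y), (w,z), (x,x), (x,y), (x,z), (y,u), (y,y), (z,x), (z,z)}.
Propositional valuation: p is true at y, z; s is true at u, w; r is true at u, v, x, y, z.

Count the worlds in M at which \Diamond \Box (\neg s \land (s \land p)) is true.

Let φ = \Diamond \Box (\neg s \land (s \land p)). Evaluate φ at each world:
  u (successors {u, v, w, z}): φ is false.
  v (successors {v, x, y, z}): φ is false.
  w (successors {u, v, w, x, y, z}): φ is false.
  x (successors {x, y, z}): φ is false.
  y (successors {u, y}): φ is false.
  z (successors {x, z}): φ is false.
For instance, at u:
  At u: \Diamond \Box (\neg s \land (s \land p)) requires \Box (\neg s \land (s \land p)) at some successor in {u, v, w, z}.
    At u: \Box (\neg s \land (s \land p)) is false.
    At v: \Box (\neg s \land (s \land p)) is false.
    At w: \Box (\neg s \land (s \land p)) is false.
    At z: \Box (\neg s \land (s \land p)) is false.
  So \Diamond \Box (\neg s \land (s \land p)) is false at u.
Satisfying worlds: none.

0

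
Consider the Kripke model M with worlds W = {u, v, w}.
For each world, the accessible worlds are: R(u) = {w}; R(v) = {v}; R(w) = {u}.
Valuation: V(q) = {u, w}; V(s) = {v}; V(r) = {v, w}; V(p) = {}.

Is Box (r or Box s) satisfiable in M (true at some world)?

Let φ = Box (r or Box s). Evaluate φ at each world:
  u (successors {w}): φ is true.
  v (successors {v}): φ is true.
  w (successors {u}): φ is false.
Detail at u (witness):
  At u: Box (r or Box s) requires r or Box s at every successor {w}.
      At w: r is true, Box s is false, so r or Box s is true.
  So Box (r or Box s) is true at u.

Yes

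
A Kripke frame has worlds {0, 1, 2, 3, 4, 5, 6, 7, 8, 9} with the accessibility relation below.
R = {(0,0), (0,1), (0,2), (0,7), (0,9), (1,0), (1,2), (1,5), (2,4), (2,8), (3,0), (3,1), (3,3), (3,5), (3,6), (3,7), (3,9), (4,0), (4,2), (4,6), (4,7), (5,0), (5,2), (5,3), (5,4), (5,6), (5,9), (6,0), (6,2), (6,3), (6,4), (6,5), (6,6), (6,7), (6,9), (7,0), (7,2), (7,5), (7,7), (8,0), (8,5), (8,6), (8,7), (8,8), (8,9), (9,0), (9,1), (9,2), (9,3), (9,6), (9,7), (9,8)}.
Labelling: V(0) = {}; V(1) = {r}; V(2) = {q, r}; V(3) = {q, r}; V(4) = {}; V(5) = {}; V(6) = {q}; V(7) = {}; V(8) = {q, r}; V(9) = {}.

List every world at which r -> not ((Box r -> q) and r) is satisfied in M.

0, 4, 5, 6, 7, 9

Recall that Box ψ holds at a world iff ψ holds at every accessible world, and Dia ψ holds iff ψ holds at some accessible world.
Let φ = r -> not ((Box r -> q) and r). Evaluate φ at each world:
  0 (successors {0, 1, 2, 7, 9}): φ is true.
  1 (successors {0, 2, 5}): φ is false.
  2 (successors {4, 8}): φ is false.
  3 (successors {0, 1, 3, 5, 6, 7, 9}): φ is false.
  4 (successors {0, 2, 6, 7}): φ is true.
  5 (successors {0, 2, 3, 4, 6, 9}): φ is true.
  6 (successors {0, 2, 3, 4, 5, 6, 7, 9}): φ is true.
  7 (successors {0, 2, 5, 7}): φ is true.
  8 (successors {0, 5, 6, 7, 8, 9}): φ is false.
  9 (successors {0, 1, 2, 3, 6, 7, 8}): φ is true.
For instance, at 1:
  At 1: r is true, not ((Box r -> q) and r) is false, so r -> not ((Box r -> q) and r) is false.
    At 1: (Box r -> q) and r is true, so not ((Box r -> q) and r) is false.
      At 1: Box r -> q is true, r is true, so (Box r -> q) and r is true.
Satisfying worlds: {0, 4, 5, 6, 7, 9}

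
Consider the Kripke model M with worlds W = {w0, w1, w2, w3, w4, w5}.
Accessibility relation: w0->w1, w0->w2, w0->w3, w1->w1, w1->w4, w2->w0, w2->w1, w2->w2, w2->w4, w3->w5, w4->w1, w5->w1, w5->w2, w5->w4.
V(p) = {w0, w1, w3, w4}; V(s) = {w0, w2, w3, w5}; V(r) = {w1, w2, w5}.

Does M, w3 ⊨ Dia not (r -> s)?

Recall that Dia ψ holds at a world iff ψ holds at some accessible world.
At w3: Dia not (r -> s) requires not (r -> s) at some successor in {w5}.
  At w5: not (r -> s) is false.
So Dia not (r -> s) is false at w3.

No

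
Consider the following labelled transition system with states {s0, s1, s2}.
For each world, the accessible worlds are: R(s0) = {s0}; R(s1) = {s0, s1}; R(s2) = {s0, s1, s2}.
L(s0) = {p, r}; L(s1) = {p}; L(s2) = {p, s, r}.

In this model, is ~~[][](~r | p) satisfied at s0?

Yes

At s0: ~[][](~r | p) is false, so ~~[][](~r | p) is true.
  At s0: [][](~r | p) is true, so ~[][](~r | p) is false.
    At s0: [][](~r | p) requires [](~r | p) at every successor {s0}.
      At s0: [](~r | p) is true.
    So [][](~r | p) is true at s0.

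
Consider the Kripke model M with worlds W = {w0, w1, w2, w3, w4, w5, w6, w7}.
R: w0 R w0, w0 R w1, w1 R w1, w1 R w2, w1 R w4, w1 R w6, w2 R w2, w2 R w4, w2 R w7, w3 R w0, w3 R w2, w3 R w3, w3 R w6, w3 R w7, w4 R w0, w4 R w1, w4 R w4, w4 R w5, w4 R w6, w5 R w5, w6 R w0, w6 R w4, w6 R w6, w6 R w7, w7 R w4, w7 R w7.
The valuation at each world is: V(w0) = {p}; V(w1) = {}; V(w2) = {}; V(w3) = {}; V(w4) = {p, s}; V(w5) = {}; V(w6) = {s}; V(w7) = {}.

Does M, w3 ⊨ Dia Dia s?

Recall that Dia ψ holds at a world iff ψ holds at some accessible world.
At w3: Dia Dia s requires Dia s at some successor in {w0, w2, w3, w6, w7}.
  Dia s holds at w2, so Dia Dia s is true at w3.
    At w2: Dia s requires s at some successor in {w2, w4, w7}.
      s holds at w4, so Dia s is true at w2.

Yes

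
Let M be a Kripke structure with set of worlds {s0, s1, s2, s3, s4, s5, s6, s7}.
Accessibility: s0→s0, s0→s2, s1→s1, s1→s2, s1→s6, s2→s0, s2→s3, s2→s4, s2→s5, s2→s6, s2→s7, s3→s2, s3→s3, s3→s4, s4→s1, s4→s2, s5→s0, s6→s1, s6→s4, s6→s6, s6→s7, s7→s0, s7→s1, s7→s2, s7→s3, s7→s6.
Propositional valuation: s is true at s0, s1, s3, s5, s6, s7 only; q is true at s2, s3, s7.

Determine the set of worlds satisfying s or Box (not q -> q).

s0, s1, s3, s5, s6, s7

Recall that Box ψ holds at a world iff ψ holds at every accessible world, and Dia ψ holds iff ψ holds at some accessible world.
Let φ = s or Box (not q -> q). Evaluate φ at each world:
  s0 (successors {s0, s2}): φ is true.
  s1 (successors {s1, s2, s6}): φ is true.
  s2 (successors {s0, s3, s4, s5, s6, s7}): φ is false.
  s3 (successors {s2, s3, s4}): φ is true.
  s4 (successors {s1, s2}): φ is false.
  s5 (successors {s0}): φ is true.
  s6 (successors {s1, s4, s6, s7}): φ is true.
  s7 (successors {s0, s1, s2, s3, s6}): φ is true.
For instance, at s3:
  At s3: s is true, Box (not q -> q) is false, so s or Box (not q -> q) is true.
    At s3: Box (not q -> q) requires not q -> q at every successor {s2, s3, s4}.
      not q -> q fails at s4, so Box (not q -> q) is false at s3.
Satisfying worlds: {s0, s1, s3, s5, s6, s7}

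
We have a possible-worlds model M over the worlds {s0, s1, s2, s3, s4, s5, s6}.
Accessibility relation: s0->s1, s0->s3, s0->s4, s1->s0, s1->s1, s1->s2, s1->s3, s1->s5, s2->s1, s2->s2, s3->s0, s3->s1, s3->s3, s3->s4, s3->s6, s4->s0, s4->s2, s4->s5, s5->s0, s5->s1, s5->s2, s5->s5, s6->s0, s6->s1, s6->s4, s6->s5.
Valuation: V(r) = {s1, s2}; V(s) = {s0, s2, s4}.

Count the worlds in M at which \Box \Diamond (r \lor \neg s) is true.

Let φ = \Box \Diamond (r \lor \neg s). Evaluate φ at each world:
  s0 (successors {s1, s3, s4}): φ is true.
  s1 (successors {s0, s1, s2, s3, s5}): φ is true.
  s2 (successors {s1, s2}): φ is true.
  s3 (successors {s0, s1, s3, s4, s6}): φ is true.
  s4 (successors {s0, s2, s5}): φ is true.
  s5 (successors {s0, s1, s2, s5}): φ is true.
  s6 (successors {s0, s1, s4, s5}): φ is true.
For instance, at s1:
  At s1: \Box \Diamond (r \lor \neg s) requires \Diamond (r \lor \neg s) at every successor {s0, s1, s2, s3, s5}.
    At s0: \Diamond (r \lor \neg s) is true.
    At s1: \Diamond (r \lor \neg s) is true.
    At s2: \Diamond (r \lor \neg s) is true.
    At s3: \Diamond (r \lor \neg s) is true.
    At s5: \Diamond (r \lor \neg s) is true.
  So \Box \Diamond (r \lor \neg s) is true at s1.
Satisfying worlds: {s0, s1, s2, s3, s4, s5, s6}

7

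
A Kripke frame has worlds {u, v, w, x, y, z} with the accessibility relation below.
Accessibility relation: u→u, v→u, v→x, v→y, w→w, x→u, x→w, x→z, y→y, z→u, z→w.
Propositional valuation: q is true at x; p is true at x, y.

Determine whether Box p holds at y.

Yes

At y: Box p requires p at every successor {y}.
  At y: p is true.
So Box p is true at y.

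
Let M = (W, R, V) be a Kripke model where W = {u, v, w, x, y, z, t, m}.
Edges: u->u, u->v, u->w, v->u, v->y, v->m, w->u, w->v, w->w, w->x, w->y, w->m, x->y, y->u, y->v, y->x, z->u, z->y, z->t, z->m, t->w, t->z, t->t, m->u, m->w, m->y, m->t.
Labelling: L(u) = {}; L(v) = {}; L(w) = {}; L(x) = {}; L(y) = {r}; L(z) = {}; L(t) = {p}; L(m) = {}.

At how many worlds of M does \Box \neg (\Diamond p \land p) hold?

Recall that \Box ψ holds at a world iff ψ holds at every accessible world, and \Diamond ψ holds iff ψ holds at some accessible world.
Let φ = \Box \neg (\Diamond p \land p). Evaluate φ at each world:
  u (successors {u, v, w}): φ is true.
  v (successors {u, y, m}): φ is true.
  w (successors {u, v, w, x, y, m}): φ is true.
  x (successors {y}): φ is true.
  y (successors {u, v, x}): φ is true.
  z (successors {u, y, t, m}): φ is false.
  t (successors {w, z, t}): φ is false.
  m (successors {u, w, y, t}): φ is false.
For instance, at z:
  At z: \Box \neg (\Diamond p \land p) requires \neg (\Diamond p \land p) at every successor {u, y, t, m}.
    \neg (\Diamond p \land p) fails at t, so \Box \neg (\Diamond p \land p) is false at z.
      At t: \Diamond p \land p is true, so \neg (\Diamond p \land p) is false.
Satisfying worlds: {u, v, w, x, y}

5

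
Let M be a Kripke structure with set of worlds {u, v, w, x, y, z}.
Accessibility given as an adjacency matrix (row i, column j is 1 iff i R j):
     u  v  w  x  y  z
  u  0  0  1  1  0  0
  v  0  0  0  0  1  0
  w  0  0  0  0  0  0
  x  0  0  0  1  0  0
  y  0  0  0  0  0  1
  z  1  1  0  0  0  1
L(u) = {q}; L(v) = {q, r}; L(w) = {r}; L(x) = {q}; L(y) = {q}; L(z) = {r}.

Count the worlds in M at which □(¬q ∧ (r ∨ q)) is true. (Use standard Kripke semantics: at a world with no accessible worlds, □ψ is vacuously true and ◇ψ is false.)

Recall that □ψ holds at a world iff ψ holds at every accessible world, and ◇ψ holds iff ψ holds at some accessible world.
Let φ = □(¬q ∧ (r ∨ q)). Evaluate φ at each world:
  u (successors {w, x}): φ is false.
  v (successors {y}): φ is false.
  w (successors ∅): φ is true.
  x (successors {x}): φ is false.
  y (successors {z}): φ is true.
  z (successors {u, v, z}): φ is false.
For instance, at y:
  At y: □(¬q ∧ (r ∨ q)) requires ¬q ∧ (r ∨ q) at every successor {z}.
    At z: ¬q ∧ (r ∨ q) is true.
  So □(¬q ∧ (r ∨ q)) is true at y.
Satisfying worlds: {w, y}

2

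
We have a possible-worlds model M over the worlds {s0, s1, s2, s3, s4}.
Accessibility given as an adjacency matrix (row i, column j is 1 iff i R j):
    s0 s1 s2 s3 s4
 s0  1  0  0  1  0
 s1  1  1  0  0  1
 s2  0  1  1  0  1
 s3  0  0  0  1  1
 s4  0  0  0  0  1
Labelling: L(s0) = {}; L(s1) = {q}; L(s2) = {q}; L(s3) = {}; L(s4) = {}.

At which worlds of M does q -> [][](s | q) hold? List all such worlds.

Recall that []ψ holds at a world iff ψ holds at every accessible world, and <>ψ holds iff ψ holds at some accessible world.
Let φ = q -> [][](s | q). Evaluate φ at each world:
  s0 (successors {s0, s3}): φ is true.
  s1 (successors {s0, s1, s4}): φ is false.
  s2 (successors {s1, s2, s4}): φ is false.
  s3 (successors {s3, s4}): φ is true.
  s4 (successors {s4}): φ is true.
For instance, at s0:
  At s0: q is false, [][](s | q) is false, so q -> [][](s | q) is true.
    At s0: [][](s | q) requires [](s | q) at every successor {s0, s3}.
      [](s | q) fails at s0, so [][](s | q) is false at s0.
Satisfying worlds: {s0, s3, s4}

s0, s3, s4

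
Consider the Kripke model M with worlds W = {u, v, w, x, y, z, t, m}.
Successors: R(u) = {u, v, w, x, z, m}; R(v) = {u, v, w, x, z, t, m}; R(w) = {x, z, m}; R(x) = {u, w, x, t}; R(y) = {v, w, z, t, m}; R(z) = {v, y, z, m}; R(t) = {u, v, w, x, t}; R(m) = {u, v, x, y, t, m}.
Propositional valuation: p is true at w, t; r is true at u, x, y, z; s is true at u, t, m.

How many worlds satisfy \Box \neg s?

Let φ = \Box \neg s. Evaluate φ at each world:
  u (successors {u, v, w, x, z, m}): φ is false.
  v (successors {u, v, w, x, z, t, m}): φ is false.
  w (successors {x, z, m}): φ is false.
  x (successors {u, w, x, t}): φ is false.
  y (successors {v, w, z, t, m}): φ is false.
  z (successors {v, y, z, m}): φ is false.
  t (successors {u, v, w, x, t}): φ is false.
  m (successors {u, v, x, y, t, m}): φ is false.
For instance, at z:
  At z: \Box \neg s requires \neg s at every successor {v, y, z, m}.
    \neg s fails at m, so \Box \neg s is false at z.
Satisfying worlds: none.

0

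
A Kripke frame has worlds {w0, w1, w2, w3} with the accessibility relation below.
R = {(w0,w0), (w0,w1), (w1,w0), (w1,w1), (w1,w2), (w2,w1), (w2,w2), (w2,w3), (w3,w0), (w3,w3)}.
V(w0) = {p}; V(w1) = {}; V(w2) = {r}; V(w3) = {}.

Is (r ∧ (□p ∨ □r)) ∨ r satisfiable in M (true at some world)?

Let φ = (r ∧ (□p ∨ □r)) ∨ r. Evaluate φ at each world:
  w0 (successors {w0, w1}): φ is false.
  w1 (successors {w0, w1, w2}): φ is false.
  w2 (successors {w1, w2, w3}): φ is true.
  w3 (successors {w0, w3}): φ is false.
Detail at w2 (witness):
  At w2: r ∧ (□p ∨ □r) is false, r is true, so (r ∧ (□p ∨ □r)) ∨ r is true.
    At w2: r is true, □p ∨ □r is false, so r ∧ (□p ∨ □r) is false.
      At w2: □p is false, □r is false, so □p ∨ □r is false.

Yes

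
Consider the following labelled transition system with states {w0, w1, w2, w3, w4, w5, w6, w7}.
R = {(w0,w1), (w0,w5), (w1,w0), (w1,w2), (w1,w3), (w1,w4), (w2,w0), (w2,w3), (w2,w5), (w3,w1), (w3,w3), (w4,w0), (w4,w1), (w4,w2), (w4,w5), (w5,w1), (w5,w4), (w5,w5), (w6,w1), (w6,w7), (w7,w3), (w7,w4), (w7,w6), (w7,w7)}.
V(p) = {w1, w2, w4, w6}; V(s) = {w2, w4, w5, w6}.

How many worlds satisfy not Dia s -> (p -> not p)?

Recall that Dia ψ holds at a world iff ψ holds at some accessible world.
Let φ = not Dia s -> (p -> not p). Evaluate φ at each world:
  w0 (successors {w1, w5}): φ is true.
  w1 (successors {w0, w2, w3, w4}): φ is true.
  w2 (successors {w0, w3, w5}): φ is true.
  w3 (successors {w1, w3}): φ is true.
  w4 (successors {w0, w1, w2, w5}): φ is true.
  w5 (successors {w1, w4, w5}): φ is true.
  w6 (successors {w1, w7}): φ is false.
  w7 (successors {w3, w4, w6, w7}): φ is true.
For instance, at w5:
  At w5: not Dia s is false, p -> not p is true, so not Dia s -> (p -> not p) is true.
    At w5: Dia s is true, so not Dia s is false.
      At w5: Dia s requires s at some successor in {w1, w4, w5}.
        s holds at w4, so Dia s is true at w5.
Satisfying worlds: {w0, w1, w2, w3, w4, w5, w7}

7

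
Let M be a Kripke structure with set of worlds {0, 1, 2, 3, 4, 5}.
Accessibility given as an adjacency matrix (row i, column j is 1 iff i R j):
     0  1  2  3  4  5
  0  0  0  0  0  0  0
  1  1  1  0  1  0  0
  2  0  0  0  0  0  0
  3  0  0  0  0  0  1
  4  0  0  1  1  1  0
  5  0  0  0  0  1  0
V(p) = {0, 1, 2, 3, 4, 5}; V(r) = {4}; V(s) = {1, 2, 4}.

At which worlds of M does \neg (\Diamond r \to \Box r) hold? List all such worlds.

4

Let φ = \neg (\Diamond r \to \Box r). Evaluate φ at each world:
  0 (successors ∅): φ is false.
  1 (successors {0, 1, 3}): φ is false.
  2 (successors ∅): φ is false.
  3 (successors {5}): φ is false.
  4 (successors {2, 3, 4}): φ is true.
  5 (successors {4}): φ is false.
For instance, at 3:
  At 3: \Diamond r \to \Box r is true, so \neg (\Diamond r \to \Box r) is false.
    At 3: \Diamond r is false, \Box r is false, so \Diamond r \to \Box r is true.
      At 3: \Diamond r requires r at some successor in {5}.
        At 5: r is false.
      So \Diamond r is false at 3.
      At 3: \Box r requires r at every successor {5}.
        r fails at 5, so \Box r is false at 3.
Satisfying worlds: {4}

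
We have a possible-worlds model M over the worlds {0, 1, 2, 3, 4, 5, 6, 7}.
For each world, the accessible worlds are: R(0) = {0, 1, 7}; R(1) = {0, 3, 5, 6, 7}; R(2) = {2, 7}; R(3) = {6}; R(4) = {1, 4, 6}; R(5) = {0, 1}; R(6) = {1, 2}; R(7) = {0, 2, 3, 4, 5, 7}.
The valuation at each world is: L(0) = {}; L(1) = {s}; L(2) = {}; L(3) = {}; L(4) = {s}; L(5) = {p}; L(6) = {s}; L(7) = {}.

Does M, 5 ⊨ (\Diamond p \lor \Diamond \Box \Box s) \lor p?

Yes

At 5: \Diamond p \lor \Diamond \Box \Box s is false, p is true, so (\Diamond p \lor \Diamond \Box \Box s) \lor p is true.
  At 5: \Diamond p is false, \Diamond \Box \Box s is false, so \Diamond p \lor \Diamond \Box \Box s is false.
    At 5: \Diamond p requires p at some successor in {0, 1}.
      At 0: p is false.
      At 1: p is false.
    So \Diamond p is false at 5.
    At 5: \Diamond \Box \Box s requires \Box \Box s at some successor in {0, 1}.
      At 0: \Box \Box s is false.
      At 1: \Box \Box s is false.
    So \Diamond \Box \Box s is false at 5.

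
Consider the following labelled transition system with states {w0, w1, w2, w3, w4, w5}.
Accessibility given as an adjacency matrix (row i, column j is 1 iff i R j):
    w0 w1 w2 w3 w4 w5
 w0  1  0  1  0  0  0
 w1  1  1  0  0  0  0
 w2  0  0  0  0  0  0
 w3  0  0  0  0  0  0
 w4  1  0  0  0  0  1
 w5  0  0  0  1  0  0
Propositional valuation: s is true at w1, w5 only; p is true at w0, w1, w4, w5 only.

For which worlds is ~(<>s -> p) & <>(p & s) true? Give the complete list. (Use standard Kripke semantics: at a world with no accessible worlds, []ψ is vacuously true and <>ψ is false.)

Let φ = ~(<>s -> p) & <>(p & s). Evaluate φ at each world:
  w0 (successors {w0, w2}): φ is false.
  w1 (successors {w0, w1}): φ is false.
  w2 (successors ∅): φ is false.
  w3 (successors ∅): φ is false.
  w4 (successors {w0, w5}): φ is false.
  w5 (successors {w3}): φ is false.
For instance, at w0:
  At w0: ~(<>s -> p) is false, <>(p & s) is false, so ~(<>s -> p) & <>(p & s) is false.
    At w0: <>s -> p is true, so ~(<>s -> p) is false.
      At w0: <>s is false, p is true, so <>s -> p is true.
    At w0: <>(p & s) requires p & s at some successor in {w0, w2}.
      At w0: p & s is false.
      At w2: p & s is false.
    So <>(p & s) is false at w0.
Satisfying worlds: none.

none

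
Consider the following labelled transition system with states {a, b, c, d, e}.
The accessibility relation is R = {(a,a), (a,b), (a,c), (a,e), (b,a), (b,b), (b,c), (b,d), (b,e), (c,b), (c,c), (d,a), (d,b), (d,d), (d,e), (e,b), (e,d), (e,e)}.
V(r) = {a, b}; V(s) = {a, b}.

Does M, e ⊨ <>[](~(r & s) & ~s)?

No

At e: <>[](~(r & s) & ~s) requires [](~(r & s) & ~s) at some successor in {b, d, e}.
  At b: [](~(r & s) & ~s) is false.
  At d: [](~(r & s) & ~s) is false.
  At e: [](~(r & s) & ~s) is false.
So <>[](~(r & s) & ~s) is false at e.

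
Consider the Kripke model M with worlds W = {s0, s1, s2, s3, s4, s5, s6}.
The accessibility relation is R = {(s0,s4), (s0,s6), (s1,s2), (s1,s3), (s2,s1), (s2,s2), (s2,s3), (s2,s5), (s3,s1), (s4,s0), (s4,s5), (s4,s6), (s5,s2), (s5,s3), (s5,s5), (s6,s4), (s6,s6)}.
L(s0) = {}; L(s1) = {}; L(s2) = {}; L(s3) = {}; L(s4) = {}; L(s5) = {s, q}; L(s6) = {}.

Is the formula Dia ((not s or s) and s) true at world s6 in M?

At s6: Dia ((not s or s) and s) requires (not s or s) and s at some successor in {s4, s6}.
  At s4: (not s or s) and s is false.
  At s6: (not s or s) and s is false.
So Dia ((not s or s) and s) is false at s6.

No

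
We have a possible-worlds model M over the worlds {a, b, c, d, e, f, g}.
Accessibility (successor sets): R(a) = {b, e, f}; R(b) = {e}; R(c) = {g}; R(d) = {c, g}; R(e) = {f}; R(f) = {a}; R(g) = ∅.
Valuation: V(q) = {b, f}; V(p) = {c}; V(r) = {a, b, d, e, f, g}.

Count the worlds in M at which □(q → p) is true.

5

Let φ = □(q → p). Evaluate φ at each world:
  a (successors {b, e, f}): φ is false.
  b (successors {e}): φ is true.
  c (successors {g}): φ is true.
  d (successors {c, g}): φ is true.
  e (successors {f}): φ is false.
  f (successors {a}): φ is true.
  g (successors ∅): φ is true.
For instance, at d:
  At d: □(q → p) requires q → p at every successor {c, g}.
    At c: q → p is true.
    At g: q → p is true.
  So □(q → p) is true at d.
Satisfying worlds: {b, c, d, f, g}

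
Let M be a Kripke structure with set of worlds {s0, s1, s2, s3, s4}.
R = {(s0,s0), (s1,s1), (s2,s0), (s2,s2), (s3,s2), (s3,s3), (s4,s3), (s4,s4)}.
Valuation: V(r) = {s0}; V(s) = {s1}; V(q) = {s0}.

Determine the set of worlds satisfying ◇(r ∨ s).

Let φ = ◇(r ∨ s). Evaluate φ at each world:
  s0 (successors {s0}): φ is true.
  s1 (successors {s1}): φ is true.
  s2 (successors {s0, s2}): φ is true.
  s3 (successors {s2, s3}): φ is false.
  s4 (successors {s3, s4}): φ is false.
For instance, at s3:
  At s3: ◇(r ∨ s) requires r ∨ s at some successor in {s2, s3}.
    At s2: r ∨ s is false.
    At s3: r ∨ s is false.
  So ◇(r ∨ s) is false at s3.
Satisfying worlds: {s0, s1, s2}

s0, s1, s2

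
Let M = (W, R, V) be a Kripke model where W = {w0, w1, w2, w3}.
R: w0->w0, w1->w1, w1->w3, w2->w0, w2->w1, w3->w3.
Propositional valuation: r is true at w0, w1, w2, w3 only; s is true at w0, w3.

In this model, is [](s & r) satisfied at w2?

At w2: [](s & r) requires s & r at every successor {w0, w1}.
  s & r fails at w1, so [](s & r) is false at w2.

No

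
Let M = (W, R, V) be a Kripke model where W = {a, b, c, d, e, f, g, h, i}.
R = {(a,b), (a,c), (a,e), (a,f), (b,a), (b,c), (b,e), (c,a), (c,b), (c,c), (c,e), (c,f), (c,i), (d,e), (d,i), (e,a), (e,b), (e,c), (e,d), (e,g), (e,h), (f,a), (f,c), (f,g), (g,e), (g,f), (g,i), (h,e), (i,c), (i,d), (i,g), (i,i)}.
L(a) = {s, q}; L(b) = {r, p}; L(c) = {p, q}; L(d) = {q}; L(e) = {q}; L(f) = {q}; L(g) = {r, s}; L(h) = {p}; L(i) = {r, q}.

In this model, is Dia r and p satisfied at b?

At b: Dia r is false, p is true, so Dia r and p is false.
  At b: Dia r requires r at some successor in {a, c, e}.
    At a: r is false.
    At c: r is false.
    At e: r is false.
  So Dia r is false at b.

No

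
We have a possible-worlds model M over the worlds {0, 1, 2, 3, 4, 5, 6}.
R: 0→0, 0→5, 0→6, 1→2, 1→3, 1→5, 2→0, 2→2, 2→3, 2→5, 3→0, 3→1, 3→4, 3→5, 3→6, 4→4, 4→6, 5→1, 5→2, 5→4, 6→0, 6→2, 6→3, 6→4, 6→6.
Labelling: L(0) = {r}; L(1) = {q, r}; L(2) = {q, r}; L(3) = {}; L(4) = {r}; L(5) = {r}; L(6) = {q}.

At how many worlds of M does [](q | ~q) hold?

7

Let φ = [](q | ~q). Evaluate φ at each world:
  0 (successors {0, 5, 6}): φ is true.
  1 (successors {2, 3, 5}): φ is true.
  2 (successors {0, 2, 3, 5}): φ is true.
  3 (successors {0, 1, 4, 5, 6}): φ is true.
  4 (successors {4, 6}): φ is true.
  5 (successors {1, 2, 4}): φ is true.
  6 (successors {0, 2, 3, 4, 6}): φ is true.
For instance, at 6:
  At 6: [](q | ~q) requires q | ~q at every successor {0, 2, 3, 4, 6}.
    At 0: q | ~q is true.
    At 2: q | ~q is true.
    At 3: q | ~q is true.
    At 4: q | ~q is true.
    At 6: q | ~q is true.
  So [](q | ~q) is true at 6.
Satisfying worlds: {0, 1, 2, 3, 4, 5, 6}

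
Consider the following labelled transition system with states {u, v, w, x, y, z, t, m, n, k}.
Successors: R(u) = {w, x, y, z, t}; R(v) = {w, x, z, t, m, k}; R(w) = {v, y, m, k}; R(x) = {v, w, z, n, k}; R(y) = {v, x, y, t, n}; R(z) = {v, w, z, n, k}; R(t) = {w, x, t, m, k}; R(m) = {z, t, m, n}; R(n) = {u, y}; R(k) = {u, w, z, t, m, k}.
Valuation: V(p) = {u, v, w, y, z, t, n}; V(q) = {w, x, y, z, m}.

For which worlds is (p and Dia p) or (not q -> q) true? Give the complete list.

u, v, w, x, y, z, t, m, n

Let φ = (p and Dia p) or (not q -> q). Evaluate φ at each world:
  u (successors {w, x, y, z, t}): φ is true.
  v (successors {w, x, z, t, m, k}): φ is true.
  w (successors {v, y, m, k}): φ is true.
  x (successors {v, w, z, n, k}): φ is true.
  y (successors {v, x, y, t, n}): φ is true.
  z (successors {v, w, z, n, k}): φ is true.
  t (successors {w, x, t, m, k}): φ is true.
  m (successors {z, t, m, n}): φ is true.
  n (successors {u, y}): φ is true.
  k (successors {u, w, z, t, m, k}): φ is false.
For instance, at m:
  At m: p and Dia p is false, not q -> q is true, so (p and Dia p) or (not q -> q) is true.
    At m: p is false, Dia p is true, so p and Dia p is false.
      At m: Dia p requires p at some successor in {z, t, m, n}.
        p holds at z, so Dia p is true at m.
Satisfying worlds: {u, v, w, x, y, z, t, m, n}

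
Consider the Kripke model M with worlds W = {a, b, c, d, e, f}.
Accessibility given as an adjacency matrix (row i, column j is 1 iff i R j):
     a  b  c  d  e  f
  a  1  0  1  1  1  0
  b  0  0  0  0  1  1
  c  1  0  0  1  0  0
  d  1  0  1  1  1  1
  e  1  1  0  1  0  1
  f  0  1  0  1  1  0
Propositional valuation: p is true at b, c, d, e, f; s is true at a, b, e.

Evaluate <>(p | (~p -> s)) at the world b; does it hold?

Yes

At b: <>(p | (~p -> s)) requires p | (~p -> s) at some successor in {e, f}.
  p | (~p -> s) holds at e, so <>(p | (~p -> s)) is true at b.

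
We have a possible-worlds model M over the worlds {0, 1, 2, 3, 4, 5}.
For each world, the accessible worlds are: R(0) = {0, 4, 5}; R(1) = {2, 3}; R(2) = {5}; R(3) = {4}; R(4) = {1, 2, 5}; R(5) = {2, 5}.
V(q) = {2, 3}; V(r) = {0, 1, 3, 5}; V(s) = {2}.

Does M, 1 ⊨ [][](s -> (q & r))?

Yes

At 1: [][](s -> (q & r)) requires [](s -> (q & r)) at every successor {2, 3}.
    At 2: [](s -> (q & r)) requires s -> (q & r) at every successor {5}.
      At 5: s -> (q & r) is true.
    So [](s -> (q & r)) is true at 2.
    At 3: [](s -> (q & r)) requires s -> (q & r) at every successor {4}.
      At 4: s -> (q & r) is true.
    So [](s -> (q & r)) is true at 3.
So [][](s -> (q & r)) is true at 1.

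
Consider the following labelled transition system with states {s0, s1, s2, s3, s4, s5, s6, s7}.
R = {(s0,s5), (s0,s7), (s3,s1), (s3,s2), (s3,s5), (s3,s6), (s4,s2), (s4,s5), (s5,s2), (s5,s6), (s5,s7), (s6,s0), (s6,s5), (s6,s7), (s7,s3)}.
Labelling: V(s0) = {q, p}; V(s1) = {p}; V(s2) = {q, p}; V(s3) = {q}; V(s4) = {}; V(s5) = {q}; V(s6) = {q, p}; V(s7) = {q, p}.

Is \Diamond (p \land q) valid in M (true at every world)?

Let φ = \Diamond (p \land q). Evaluate φ at each world:
  s0 (successors {s5, s7}): φ is true.
  s1 (successors ∅): φ is false.
  s2 (successors ∅): φ is false.
  s3 (successors {s1, s2, s5, s6}): φ is true.
  s4 (successors {s2, s5}): φ is true.
  s5 (successors {s2, s6, s7}): φ is true.
  s6 (successors {s0, s5, s7}): φ is true.
  s7 (successors {s3}): φ is false.
Detail at s1 (counterexample):
  At s1: no accessible worlds, so \Diamond (p \land q) is false.

No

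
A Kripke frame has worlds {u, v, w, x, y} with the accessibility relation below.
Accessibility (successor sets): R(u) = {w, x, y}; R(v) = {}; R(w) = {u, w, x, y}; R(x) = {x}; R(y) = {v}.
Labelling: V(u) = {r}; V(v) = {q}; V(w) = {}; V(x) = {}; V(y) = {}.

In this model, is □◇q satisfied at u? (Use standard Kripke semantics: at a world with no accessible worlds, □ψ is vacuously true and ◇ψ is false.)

At u: □◇q requires ◇q at every successor {w, x, y}.
  ◇q fails at w, so □◇q is false at u.
    At w: ◇q requires q at some successor in {u, w, x, y}.
      At u: q is false.
      At w: q is false.
      At x: q is false.
      At y: q is false.
    So ◇q is false at w.

No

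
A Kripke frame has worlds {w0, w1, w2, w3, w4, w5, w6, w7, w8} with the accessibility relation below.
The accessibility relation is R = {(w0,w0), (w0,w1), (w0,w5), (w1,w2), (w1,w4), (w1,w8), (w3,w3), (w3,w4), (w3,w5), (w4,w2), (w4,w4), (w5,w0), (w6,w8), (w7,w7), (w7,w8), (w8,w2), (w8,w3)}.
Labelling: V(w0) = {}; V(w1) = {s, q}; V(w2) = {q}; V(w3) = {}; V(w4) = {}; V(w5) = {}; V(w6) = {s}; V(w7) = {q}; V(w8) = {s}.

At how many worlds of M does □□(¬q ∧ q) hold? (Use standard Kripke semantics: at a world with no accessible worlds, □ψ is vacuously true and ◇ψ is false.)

1

Recall that □ψ holds at a world iff ψ holds at every accessible world, and ◇ψ holds iff ψ holds at some accessible world.
Let φ = □□(¬q ∧ q). Evaluate φ at each world:
  w0 (successors {w0, w1, w5}): φ is false.
  w1 (successors {w2, w4, w8}): φ is false.
  w2 (successors ∅): φ is true.
  w3 (successors {w3, w4, w5}): φ is false.
  w4 (successors {w2, w4}): φ is false.
  w5 (successors {w0}): φ is false.
  w6 (successors {w8}): φ is false.
  w7 (successors {w7, w8}): φ is false.
  w8 (successors {w2, w3}): φ is false.
For instance, at w3:
  At w3: □□(¬q ∧ q) requires □(¬q ∧ q) at every successor {w3, w4, w5}.
    □(¬q ∧ q) fails at w3, so □□(¬q ∧ q) is false at w3.
      At w3: □(¬q ∧ q) requires ¬q ∧ q at every successor {w3, w4, w5}.
        ¬q ∧ q fails at w3, so □(¬q ∧ q) is false at w3.
Satisfying worlds: {w2}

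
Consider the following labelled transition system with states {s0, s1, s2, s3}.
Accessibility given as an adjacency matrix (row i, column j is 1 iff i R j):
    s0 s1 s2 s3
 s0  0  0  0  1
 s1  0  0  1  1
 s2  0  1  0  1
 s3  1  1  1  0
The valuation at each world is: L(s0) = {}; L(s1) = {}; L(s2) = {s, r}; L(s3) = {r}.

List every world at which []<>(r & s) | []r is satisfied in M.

Recall that []ψ holds at a world iff ψ holds at every accessible world, and <>ψ holds iff ψ holds at some accessible world.
Let φ = []<>(r & s) | []r. Evaluate φ at each world:
  s0 (successors {s3}): φ is true.
  s1 (successors {s2, s3}): φ is true.
  s2 (successors {s1, s3}): φ is true.
  s3 (successors {s0, s1, s2}): φ is false.
For instance, at s0:
  At s0: []<>(r & s) is true, []r is true, so []<>(r & s) | []r is true.
    At s0: []<>(r & s) requires <>(r & s) at every successor {s3}.
      At s3: <>(r & s) is true.
    So []<>(r & s) is true at s0.
    At s0: []r requires r at every successor {s3}.
      At s3: r is true.
    So []r is true at s0.
Satisfying worlds: {s0, s1, s2}

s0, s1, s2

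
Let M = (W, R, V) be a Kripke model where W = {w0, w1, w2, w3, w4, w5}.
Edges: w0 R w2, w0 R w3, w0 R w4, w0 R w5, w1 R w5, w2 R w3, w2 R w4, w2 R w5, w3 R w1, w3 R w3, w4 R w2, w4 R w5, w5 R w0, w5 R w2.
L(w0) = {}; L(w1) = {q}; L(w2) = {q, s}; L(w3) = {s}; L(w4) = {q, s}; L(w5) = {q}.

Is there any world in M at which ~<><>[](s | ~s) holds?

Recall that []ψ holds at a world iff ψ holds at every accessible world, and <>ψ holds iff ψ holds at some accessible world.
Let φ = ~<><>[](s | ~s). Evaluate φ at each world:
  w0 (successors {w2, w3, w4, w5}): φ is false.
  w1 (successors {w5}): φ is false.
  w2 (successors {w3, w4, w5}): φ is false.
  w3 (successors {w1, w3}): φ is false.
  w4 (successors {w2, w5}): φ is false.
  w5 (successors {w0, w2}): φ is false.
For instance, at w3:
  At w3: <><>[](s | ~s) is true, so ~<><>[](s | ~s) is false.
    At w3: <><>[](s | ~s) requires <>[](s | ~s) at some successor in {w1, w3}.
      <>[](s | ~s) holds at w1, so <><>[](s | ~s) is true at w3.

No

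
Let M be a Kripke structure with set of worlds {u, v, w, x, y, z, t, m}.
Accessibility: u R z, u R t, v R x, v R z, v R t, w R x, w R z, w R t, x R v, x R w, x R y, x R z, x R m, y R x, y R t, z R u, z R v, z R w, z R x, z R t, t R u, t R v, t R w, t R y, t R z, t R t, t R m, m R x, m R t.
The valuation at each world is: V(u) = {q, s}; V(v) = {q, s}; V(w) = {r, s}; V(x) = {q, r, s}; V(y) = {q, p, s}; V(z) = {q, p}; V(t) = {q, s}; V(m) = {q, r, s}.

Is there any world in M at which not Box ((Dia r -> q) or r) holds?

Recall that Box ψ holds at a world iff ψ holds at every accessible world, and Dia ψ holds iff ψ holds at some accessible world.
Let φ = not Box ((Dia r -> q) or r). Evaluate φ at each world:
  u (successors {z, t}): φ is false.
  v (successors {x, z, t}): φ is false.
  w (successors {x, z, t}): φ is false.
  x (successors {v, w, y, z, m}): φ is false.
  y (successors {x, t}): φ is false.
  z (successors {u, v, w, x, t}): φ is false.
  t (successors {u, v, w, y, z, t, m}): φ is false.
  m (successors {x, t}): φ is false.
For instance, at z:
  At z: Box ((Dia r -> q) or r) is true, so not Box ((Dia r -> q) or r) is false.
    At z: Box ((Dia r -> q) or r) requires (Dia r -> q) or r at every successor {u, v, w, x, t}.
      At u: (Dia r -> q) or r is true.
      At v: (Dia r -> q) or r is true.
      At w: (Dia r -> q) or r is true.
      At x: (Dia r -> q) or r is true.
      At t: (Dia r -> q) or r is true.
    So Box ((Dia r -> q) or r) is true at z.

No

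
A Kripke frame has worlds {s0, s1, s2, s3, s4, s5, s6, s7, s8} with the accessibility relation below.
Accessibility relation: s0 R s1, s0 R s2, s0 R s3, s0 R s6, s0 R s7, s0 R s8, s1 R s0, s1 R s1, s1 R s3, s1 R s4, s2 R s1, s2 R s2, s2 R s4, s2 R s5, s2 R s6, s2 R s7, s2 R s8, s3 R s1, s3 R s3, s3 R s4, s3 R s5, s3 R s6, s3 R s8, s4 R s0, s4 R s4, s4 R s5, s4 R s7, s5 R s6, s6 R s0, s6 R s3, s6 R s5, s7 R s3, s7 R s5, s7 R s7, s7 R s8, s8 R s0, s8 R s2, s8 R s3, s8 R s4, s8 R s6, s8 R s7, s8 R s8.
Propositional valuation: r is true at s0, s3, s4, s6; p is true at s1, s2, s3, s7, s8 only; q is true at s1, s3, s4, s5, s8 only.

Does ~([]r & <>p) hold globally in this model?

Let φ = ~([]r & <>p). Evaluate φ at each world:
  s0 (successors {s1, s2, s3, s6, s7, s8}): φ is true.
  s1 (successors {s0, s1, s3, s4}): φ is true.
  s2 (successors {s1, s2, s4, s5, s6, s7, s8}): φ is true.
  s3 (successors {s1, s3, s4, s5, s6, s8}): φ is true.
  s4 (successors {s0, s4, s5, s7}): φ is true.
  s5 (successors {s6}): φ is true.
  s6 (successors {s0, s3, s5}): φ is true.
  s7 (successors {s3, s5, s7, s8}): φ is true.
  s8 (successors {s0, s2, s3, s4, s6, s7, s8}): φ is true.
For instance, at s8:
  At s8: []r & <>p is false, so ~([]r & <>p) is true.
    At s8: []r is false, <>p is true, so []r & <>p is false.
      At s8: []r requires r at every successor {s0, s2, s3, s4, s6, s7, s8}.
        r fails at s2, so []r is false at s8.
      At s8: <>p requires p at some successor in {s0, s2, s3, s4, s6, s7, s8}.
        p holds at s2, so <>p is true at s8.

Yes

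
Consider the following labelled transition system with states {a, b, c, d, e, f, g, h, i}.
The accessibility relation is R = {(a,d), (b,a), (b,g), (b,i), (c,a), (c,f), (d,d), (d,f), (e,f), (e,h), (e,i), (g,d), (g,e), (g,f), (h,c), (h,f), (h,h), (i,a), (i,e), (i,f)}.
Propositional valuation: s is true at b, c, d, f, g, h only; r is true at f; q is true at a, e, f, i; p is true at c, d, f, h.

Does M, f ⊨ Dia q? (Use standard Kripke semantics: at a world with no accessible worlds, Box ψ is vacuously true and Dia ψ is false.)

At f: no accessible worlds, so Dia q is false.

No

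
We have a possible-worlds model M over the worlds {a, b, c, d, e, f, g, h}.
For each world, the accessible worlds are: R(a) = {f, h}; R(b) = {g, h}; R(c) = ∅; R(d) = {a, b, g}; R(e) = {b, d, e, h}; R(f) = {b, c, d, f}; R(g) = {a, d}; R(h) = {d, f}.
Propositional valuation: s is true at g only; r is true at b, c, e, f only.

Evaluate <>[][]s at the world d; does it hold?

No

At d: <>[][]s requires [][]s at some successor in {a, b, g}.
  At a: [][]s is false.
  At b: [][]s is false.
  At g: [][]s is false.
So <>[][]s is false at d.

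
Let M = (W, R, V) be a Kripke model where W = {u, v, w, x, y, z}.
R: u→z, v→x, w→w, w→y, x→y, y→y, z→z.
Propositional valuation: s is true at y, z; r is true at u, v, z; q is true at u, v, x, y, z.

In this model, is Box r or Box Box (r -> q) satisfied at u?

Yes

At u: Box r is true, Box Box (r -> q) is true, so Box r or Box Box (r -> q) is true.
  At u: Box r requires r at every successor {z}.
    At z: r is true.
  So Box r is true at u.
  At u: Box Box (r -> q) requires Box (r -> q) at every successor {z}.
      At z: Box (r -> q) requires r -> q at every successor {z}.
        At z: r -> q is true.
      So Box (r -> q) is true at z.
  So Box Box (r -> q) is true at u.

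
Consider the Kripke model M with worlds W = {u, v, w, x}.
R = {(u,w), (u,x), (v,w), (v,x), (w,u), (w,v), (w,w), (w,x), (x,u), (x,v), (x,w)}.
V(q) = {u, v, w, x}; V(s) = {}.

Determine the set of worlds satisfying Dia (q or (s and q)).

Let φ = Dia (q or (s and q)). Evaluate φ at each world:
  u (successors {w, x}): φ is true.
  v (successors {w, x}): φ is true.
  w (successors {u, v, w, x}): φ is true.
  x (successors {u, v, w}): φ is true.
For instance, at v:
  At v: Dia (q or (s and q)) requires q or (s and q) at some successor in {w, x}.
    q or (s and q) holds at w, so Dia (q or (s and q)) is true at v.
Satisfying worlds: {u, v, w, x}

u, v, w, x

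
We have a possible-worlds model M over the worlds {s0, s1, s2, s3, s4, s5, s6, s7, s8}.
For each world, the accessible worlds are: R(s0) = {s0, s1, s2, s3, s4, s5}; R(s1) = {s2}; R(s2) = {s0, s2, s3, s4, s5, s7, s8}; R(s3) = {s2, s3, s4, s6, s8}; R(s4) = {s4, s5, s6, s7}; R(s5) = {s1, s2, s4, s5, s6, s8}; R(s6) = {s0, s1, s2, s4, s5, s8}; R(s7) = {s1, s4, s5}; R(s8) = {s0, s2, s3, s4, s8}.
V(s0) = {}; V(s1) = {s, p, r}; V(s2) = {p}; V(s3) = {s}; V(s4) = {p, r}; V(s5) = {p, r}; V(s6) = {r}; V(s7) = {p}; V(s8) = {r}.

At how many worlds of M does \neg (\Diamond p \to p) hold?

Let φ = \neg (\Diamond p \to p). Evaluate φ at each world:
  s0 (successors {s0, s1, s2, s3, s4, s5}): φ is true.
  s1 (successors {s2}): φ is false.
  s2 (successors {s0, s2, s3, s4, s5, s7, s8}): φ is false.
  s3 (successors {s2, s3, s4, s6, s8}): φ is true.
  s4 (successors {s4, s5, s6, s7}): φ is false.
  s5 (successors {s1, s2, s4, s5, s6, s8}): φ is false.
  s6 (successors {s0, s1, s2, s4, s5, s8}): φ is true.
  s7 (successors {s1, s4, s5}): φ is false.
  s8 (successors {s0, s2, s3, s4, s8}): φ is true.
For instance, at s0:
  At s0: \Diamond p \to p is false, so \neg (\Diamond p \to p) is true.
    At s0: \Diamond p is true, p is false, so \Diamond p \to p is false.
      At s0: \Diamond p requires p at some successor in {s0, s1, s2, s3, s4, s5}.
        p holds at s1, so \Diamond p is true at s0.
Satisfying worlds: {s0, s3, s6, s8}

4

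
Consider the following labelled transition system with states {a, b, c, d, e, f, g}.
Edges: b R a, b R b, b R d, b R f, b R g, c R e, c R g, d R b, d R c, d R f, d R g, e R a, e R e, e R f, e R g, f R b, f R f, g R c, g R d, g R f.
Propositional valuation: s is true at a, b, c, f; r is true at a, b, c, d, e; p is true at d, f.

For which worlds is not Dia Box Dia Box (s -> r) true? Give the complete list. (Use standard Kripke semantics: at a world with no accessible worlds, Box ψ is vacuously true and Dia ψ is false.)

a, c, f

Recall that Box ψ holds at a world iff ψ holds at every accessible world, and Dia ψ holds iff ψ holds at some accessible world.
Let φ = not Dia Box Dia Box (s -> r). Evaluate φ at each world:
  a (successors ∅): φ is true.
  b (successors {a, b, d, f, g}): φ is false.
  c (successors {e, g}): φ is true.
  d (successors {b, c, f, g}): φ is false.
  e (successors {a, e, f, g}): φ is false.
  f (successors {b, f}): φ is true.
  g (successors {c, d, f}): φ is false.
For instance, at d:
  At d: Dia Box Dia Box (s -> r) is true, so not Dia Box Dia Box (s -> r) is false.
    At d: Dia Box Dia Box (s -> r) requires Box Dia Box (s -> r) at some successor in {b, c, f, g}.
      Box Dia Box (s -> r) holds at c, so Dia Box Dia Box (s -> r) is true at d.
Satisfying worlds: {a, c, f}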